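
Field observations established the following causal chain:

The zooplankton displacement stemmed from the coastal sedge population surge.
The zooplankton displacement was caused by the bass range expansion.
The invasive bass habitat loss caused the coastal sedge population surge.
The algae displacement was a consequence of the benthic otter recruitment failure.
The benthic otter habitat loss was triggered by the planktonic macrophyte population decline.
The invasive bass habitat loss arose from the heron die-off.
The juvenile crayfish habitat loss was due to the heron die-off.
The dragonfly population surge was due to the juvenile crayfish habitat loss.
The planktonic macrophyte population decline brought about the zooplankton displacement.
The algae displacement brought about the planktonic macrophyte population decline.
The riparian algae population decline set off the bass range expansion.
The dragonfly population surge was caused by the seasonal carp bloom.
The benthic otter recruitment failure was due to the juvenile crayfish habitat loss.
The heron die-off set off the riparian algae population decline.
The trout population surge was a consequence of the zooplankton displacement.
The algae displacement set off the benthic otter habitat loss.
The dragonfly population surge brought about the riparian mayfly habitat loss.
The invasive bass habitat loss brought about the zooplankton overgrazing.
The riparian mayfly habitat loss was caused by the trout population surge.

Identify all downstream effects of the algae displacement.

the benthic otter habitat loss, the planktonic macrophyte population decline, the riparian mayfly habitat loss, the trout population surge, the zooplankton displacement

Direct effects: the planktonic macrophyte population decline, the benthic otter habitat loss.
2 steps out: the zooplankton displacement.
3 steps out: the trout population surge.
4 steps out: the riparian mayfly habitat loss.
Not reachable from it: the heron die-off, the juvenile crayfish habitat loss, the riparian algae population decline, the invasive bass habitat loss, the benthic otter recruitment failure, the zooplankton overgrazing, the seasonal carp bloom, the dragonfly population surge, the coastal sedge population surge, the bass range expansion.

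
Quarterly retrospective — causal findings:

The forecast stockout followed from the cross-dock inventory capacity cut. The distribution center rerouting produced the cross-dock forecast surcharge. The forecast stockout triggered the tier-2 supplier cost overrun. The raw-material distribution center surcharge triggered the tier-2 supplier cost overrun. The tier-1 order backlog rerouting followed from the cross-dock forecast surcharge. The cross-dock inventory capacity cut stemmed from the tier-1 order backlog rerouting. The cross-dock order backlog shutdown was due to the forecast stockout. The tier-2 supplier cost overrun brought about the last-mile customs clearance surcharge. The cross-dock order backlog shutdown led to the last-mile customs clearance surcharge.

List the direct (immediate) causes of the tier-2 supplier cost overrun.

Upstream contributors include the distribution center rerouting, the cross-dock forecast surcharge, the tier-1 order backlog rerouting, the cross-dock inventory capacity cut, but only the forecast stockout, the raw-material distribution center surcharge feed directly into the tier-2 supplier cost overrun.

the forecast stockout, the raw-material distribution center surcharge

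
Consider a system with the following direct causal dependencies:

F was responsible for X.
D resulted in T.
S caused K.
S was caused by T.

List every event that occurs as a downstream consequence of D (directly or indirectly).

K, S, T

Direct effects: T.
2 steps out: S.
3 steps out: K.
Not reachable from it: F, X.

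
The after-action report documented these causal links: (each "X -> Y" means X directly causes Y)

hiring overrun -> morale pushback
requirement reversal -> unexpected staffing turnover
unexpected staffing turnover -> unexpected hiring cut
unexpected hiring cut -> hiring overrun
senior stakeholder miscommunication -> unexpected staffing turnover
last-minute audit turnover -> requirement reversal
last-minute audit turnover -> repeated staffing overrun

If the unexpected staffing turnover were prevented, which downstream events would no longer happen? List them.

Downstream of the unexpected staffing turnover: the unexpected hiring cut, the hiring overrun, the morale pushback.

the hiring overrun, the morale pushback, the unexpected hiring cut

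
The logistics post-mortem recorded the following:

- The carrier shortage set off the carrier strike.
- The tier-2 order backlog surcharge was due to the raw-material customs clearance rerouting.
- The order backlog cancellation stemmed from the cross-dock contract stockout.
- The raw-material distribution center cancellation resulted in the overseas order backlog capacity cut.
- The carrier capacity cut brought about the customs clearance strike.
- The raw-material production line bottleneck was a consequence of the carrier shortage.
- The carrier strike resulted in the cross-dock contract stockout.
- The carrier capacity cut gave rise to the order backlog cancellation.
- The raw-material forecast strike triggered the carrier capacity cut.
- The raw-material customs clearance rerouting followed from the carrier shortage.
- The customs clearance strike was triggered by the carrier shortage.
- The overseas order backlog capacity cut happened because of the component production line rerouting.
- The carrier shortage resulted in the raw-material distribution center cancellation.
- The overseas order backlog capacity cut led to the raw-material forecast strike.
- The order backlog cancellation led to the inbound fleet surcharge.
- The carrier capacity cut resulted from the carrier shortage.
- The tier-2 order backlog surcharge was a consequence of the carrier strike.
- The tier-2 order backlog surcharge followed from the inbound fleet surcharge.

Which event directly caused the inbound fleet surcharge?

the order backlog cancellation

Upstream contributors include the carrier shortage, the raw-material distribution center cancellation, the carrier strike, the overseas order backlog capacity cut, the raw-material forecast strike, the carrier capacity cut, the cross-dock contract stockout, the component production line rerouting, but only the order backlog cancellation feeds directly into the inbound fleet surcharge.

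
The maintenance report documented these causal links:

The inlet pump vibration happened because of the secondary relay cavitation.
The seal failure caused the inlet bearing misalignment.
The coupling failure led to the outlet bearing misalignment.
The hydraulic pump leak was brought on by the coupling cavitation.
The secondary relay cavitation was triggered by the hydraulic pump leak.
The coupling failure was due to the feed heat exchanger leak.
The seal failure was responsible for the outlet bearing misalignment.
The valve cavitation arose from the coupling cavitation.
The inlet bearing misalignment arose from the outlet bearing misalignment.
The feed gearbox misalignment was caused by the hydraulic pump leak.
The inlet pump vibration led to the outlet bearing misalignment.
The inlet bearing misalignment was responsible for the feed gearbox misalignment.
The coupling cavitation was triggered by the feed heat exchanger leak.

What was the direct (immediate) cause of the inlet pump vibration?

the secondary relay cavitation

Upstream contributors include the feed heat exchanger leak, the coupling cavitation, the hydraulic pump leak, but only the secondary relay cavitation feeds directly into the inlet pump vibration.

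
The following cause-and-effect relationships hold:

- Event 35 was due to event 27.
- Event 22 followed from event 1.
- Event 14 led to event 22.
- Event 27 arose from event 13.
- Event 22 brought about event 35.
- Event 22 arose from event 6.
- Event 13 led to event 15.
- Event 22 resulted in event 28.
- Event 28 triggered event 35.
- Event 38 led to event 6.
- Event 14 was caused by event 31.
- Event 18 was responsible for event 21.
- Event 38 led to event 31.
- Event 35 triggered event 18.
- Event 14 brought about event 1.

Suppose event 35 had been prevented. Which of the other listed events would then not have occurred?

event 18, event 21

Downstream of event 35: event 18, event 21.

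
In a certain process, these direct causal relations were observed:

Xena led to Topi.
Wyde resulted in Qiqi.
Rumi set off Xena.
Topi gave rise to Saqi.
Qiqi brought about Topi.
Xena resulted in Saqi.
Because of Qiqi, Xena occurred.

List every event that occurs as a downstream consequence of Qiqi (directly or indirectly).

Saqi, Topi, Xena

Direct effects: Xena, Topi.
2 steps out: Saqi.
Not reachable from it: Rumi, Wyde.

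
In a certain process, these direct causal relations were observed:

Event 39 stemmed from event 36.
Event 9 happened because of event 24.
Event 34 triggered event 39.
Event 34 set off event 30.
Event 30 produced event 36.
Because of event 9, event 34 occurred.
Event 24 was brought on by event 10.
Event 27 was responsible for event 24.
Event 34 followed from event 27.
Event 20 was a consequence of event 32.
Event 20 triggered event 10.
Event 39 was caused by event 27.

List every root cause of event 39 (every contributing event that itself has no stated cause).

Tracing upstream from event 39: event 39 ← event 27.
A separate upstream branch: event 39 ← event 34 ← event 9 ← event 24 ← event 10 ← event 20 ← event 32.
Each of those chain origins has no stated cause.

event 27, event 32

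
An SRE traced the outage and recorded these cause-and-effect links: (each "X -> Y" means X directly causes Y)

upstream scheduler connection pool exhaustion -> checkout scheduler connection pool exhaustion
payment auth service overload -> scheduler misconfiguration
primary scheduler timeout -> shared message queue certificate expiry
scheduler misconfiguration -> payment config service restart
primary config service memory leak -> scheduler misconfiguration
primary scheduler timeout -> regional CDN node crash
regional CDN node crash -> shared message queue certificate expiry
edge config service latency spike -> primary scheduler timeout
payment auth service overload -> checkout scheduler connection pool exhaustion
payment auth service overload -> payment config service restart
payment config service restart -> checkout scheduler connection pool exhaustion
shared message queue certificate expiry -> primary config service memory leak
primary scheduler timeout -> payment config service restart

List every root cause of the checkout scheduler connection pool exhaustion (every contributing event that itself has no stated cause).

Tracing upstream from the checkout scheduler connection pool exhaustion: the checkout scheduler connection pool exhaustion ← the payment config service restart ← the primary scheduler timeout ← the edge config service latency spike.
A separate upstream branch: the checkout scheduler connection pool exhaustion ← the payment auth service overload.
A separate upstream branch: the checkout scheduler connection pool exhaustion ← the upstream scheduler connection pool exhaustion.
Each of those chain origins has no stated cause.

the edge config service latency spike, the payment auth service overload, the upstream scheduler connection pool exhaustion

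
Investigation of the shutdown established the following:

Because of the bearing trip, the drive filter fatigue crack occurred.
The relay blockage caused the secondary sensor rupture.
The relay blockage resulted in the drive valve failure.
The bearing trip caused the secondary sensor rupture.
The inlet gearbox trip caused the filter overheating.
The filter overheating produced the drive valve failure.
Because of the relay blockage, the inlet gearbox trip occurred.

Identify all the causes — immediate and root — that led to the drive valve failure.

Immediate causes of the drive valve failure: the relay blockage, the filter overheating.
Further upstream: the inlet gearbox trip.

the filter overheating, the inlet gearbox trip, the relay blockage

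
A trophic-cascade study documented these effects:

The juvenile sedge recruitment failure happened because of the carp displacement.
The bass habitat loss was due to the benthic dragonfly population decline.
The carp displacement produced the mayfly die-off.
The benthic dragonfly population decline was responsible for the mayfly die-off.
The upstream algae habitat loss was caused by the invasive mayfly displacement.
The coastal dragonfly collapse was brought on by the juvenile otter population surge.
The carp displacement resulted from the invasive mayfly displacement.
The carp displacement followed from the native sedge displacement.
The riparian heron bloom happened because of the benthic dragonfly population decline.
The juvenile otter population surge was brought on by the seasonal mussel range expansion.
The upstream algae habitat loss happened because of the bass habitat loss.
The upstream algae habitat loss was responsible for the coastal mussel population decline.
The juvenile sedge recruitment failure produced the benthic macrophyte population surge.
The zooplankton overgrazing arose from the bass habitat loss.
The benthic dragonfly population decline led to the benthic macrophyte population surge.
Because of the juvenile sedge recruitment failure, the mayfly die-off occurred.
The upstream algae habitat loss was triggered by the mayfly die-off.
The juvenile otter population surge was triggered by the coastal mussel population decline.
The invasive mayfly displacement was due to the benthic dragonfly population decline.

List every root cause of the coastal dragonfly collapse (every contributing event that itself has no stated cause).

the benthic dragonfly population decline, the native sedge displacement, the seasonal mussel range expansion

Tracing upstream from the coastal dragonfly collapse: the coastal dragonfly collapse ← the juvenile otter population surge ← the coastal mussel population decline ← the upstream algae habitat loss ← the mayfly die-off ← the carp displacement ← the native sedge displacement.
A separate upstream branch: the coastal dragonfly collapse ← the juvenile otter population surge ← the coastal mussel population decline ← the upstream algae habitat loss ← the invasive mayfly displacement ← the benthic dragonfly population decline.
A separate upstream branch: the coastal dragonfly collapse ← the juvenile otter population surge ← the seasonal mussel range expansion.
Each of those chain origins has no stated cause.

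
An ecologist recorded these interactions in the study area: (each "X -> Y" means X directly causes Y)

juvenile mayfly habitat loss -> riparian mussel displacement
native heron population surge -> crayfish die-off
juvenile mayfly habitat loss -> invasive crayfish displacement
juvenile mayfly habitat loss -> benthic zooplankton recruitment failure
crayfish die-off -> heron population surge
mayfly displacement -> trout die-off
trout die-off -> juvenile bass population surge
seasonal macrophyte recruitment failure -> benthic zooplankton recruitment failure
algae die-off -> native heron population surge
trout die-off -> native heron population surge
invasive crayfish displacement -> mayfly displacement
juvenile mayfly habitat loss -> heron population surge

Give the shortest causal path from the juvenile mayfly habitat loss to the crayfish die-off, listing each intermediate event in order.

the juvenile mayfly habitat loss → the invasive crayfish displacement
the invasive crayfish displacement → the mayfly displacement
the mayfly displacement → the trout die-off
the trout die-off → the native heron population surge
the native heron population surge → the crayfish die-off
Length: 5 steps.

the juvenile mayfly habitat loss → the invasive crayfish displacement → the mayfly displacement → the trout die-off → the native heron population surge → the crayfish die-off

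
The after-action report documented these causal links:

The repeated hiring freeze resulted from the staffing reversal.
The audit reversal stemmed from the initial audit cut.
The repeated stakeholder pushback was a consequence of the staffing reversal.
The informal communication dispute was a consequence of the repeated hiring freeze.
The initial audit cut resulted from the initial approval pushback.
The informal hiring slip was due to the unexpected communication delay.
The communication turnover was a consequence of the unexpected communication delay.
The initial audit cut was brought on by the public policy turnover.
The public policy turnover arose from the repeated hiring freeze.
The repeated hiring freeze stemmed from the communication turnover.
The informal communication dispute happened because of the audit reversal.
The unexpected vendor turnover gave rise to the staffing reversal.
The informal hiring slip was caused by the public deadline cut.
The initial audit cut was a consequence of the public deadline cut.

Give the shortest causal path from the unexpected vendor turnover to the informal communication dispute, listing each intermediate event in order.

the unexpected vendor turnover → the staffing reversal → the repeated hiring freeze → the informal communication dispute

the unexpected vendor turnover → the staffing reversal
the staffing reversal → the repeated hiring freeze
the repeated hiring freeze → the informal communication dispute
Length: 3 steps.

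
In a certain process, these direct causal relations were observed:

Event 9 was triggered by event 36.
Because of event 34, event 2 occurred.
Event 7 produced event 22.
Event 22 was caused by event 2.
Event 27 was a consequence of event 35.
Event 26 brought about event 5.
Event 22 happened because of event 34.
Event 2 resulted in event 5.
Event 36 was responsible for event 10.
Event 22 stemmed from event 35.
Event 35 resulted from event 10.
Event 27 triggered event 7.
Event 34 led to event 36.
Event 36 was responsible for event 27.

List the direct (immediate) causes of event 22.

event 2, event 34, event 35, event 7

Upstream contributors include event 36, event 10, event 27, but only event 2, event 34, event 35, event 7 feed directly into event 22.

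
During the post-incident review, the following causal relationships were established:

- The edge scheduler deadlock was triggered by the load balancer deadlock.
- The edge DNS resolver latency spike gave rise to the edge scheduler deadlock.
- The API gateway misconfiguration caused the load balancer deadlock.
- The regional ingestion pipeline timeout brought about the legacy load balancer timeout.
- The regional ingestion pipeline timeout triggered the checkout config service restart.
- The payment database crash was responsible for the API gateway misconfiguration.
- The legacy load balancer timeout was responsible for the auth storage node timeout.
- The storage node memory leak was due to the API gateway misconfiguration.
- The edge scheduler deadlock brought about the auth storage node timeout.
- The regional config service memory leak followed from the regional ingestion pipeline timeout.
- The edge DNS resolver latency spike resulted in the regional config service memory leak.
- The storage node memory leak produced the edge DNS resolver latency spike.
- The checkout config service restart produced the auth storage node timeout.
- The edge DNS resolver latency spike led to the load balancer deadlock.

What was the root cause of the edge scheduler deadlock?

Tracing upstream from the edge scheduler deadlock: the edge scheduler deadlock ← the load balancer deadlock ← the API gateway misconfiguration ← the payment database crash.
The payment database crash has no stated cause, so it is the root.

the payment database crash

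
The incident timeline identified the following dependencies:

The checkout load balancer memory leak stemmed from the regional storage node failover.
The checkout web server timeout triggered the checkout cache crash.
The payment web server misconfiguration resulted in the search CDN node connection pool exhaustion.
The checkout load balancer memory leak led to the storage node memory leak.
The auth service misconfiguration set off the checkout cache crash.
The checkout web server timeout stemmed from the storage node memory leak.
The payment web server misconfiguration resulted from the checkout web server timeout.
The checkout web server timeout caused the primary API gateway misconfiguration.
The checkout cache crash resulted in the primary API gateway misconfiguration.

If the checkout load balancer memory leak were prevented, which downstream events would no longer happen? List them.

Downstream of the checkout load balancer memory leak: the storage node memory leak, the checkout web server timeout, the payment web server misconfiguration, the search CDN node connection pool exhaustion, the checkout cache crash, the primary API gateway misconfiguration.
Of those, still caused via another path: the checkout cache crash, the primary API gateway misconfiguration.
The remainder have no surviving cause.

the checkout web server timeout, the payment web server misconfiguration, the search CDN node connection pool exhaustion, the storage node memory leak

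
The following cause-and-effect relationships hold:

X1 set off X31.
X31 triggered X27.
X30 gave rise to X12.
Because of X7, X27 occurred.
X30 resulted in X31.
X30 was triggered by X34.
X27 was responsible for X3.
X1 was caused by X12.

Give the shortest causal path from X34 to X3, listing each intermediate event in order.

X34 → X30 → X31 → X27 → X3

X34 → X30
X30 → X31
X31 → X27
X27 → X3
Length: 4 steps.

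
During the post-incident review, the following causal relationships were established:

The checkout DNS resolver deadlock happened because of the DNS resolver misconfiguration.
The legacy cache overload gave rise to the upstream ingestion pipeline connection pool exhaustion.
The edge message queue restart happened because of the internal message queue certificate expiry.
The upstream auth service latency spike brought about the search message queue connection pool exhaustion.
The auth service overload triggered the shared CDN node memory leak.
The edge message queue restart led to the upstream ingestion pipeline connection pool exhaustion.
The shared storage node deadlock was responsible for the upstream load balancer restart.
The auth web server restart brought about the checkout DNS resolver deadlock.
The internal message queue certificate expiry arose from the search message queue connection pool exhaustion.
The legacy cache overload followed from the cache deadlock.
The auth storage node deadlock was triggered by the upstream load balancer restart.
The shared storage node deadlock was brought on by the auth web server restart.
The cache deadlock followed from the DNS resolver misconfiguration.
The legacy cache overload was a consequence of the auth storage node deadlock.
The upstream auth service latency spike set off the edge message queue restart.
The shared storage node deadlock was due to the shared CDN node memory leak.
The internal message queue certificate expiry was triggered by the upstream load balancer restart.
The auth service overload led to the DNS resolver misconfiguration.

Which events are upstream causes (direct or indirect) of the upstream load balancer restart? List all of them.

the auth service overload, the auth web server restart, the shared CDN node memory leak, the shared storage node deadlock

Immediate cause of the upstream load balancer restart: the shared storage node deadlock.
Further upstream: the auth web server restart, the auth service overload, the shared CDN node memory leak.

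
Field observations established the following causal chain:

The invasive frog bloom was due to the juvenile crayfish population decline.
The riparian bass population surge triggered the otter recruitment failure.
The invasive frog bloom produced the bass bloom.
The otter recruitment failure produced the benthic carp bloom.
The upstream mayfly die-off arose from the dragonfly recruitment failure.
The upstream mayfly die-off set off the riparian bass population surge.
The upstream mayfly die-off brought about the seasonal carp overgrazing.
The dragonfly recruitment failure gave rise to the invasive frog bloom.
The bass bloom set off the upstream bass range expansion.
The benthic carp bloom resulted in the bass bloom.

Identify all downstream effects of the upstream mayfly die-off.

Direct effects: the seasonal carp overgrazing, the riparian bass population surge.
2 steps out: the otter recruitment failure.
3 steps out: the benthic carp bloom.
4 steps out: the bass bloom.
5 steps out: the upstream bass range expansion.
Not reachable from it: the dragonfly recruitment failure, the juvenile crayfish population decline, the invasive frog bloom.

the bass bloom, the benthic carp bloom, the otter recruitment failure, the riparian bass population surge, the seasonal carp overgrazing, the upstream bass range expansion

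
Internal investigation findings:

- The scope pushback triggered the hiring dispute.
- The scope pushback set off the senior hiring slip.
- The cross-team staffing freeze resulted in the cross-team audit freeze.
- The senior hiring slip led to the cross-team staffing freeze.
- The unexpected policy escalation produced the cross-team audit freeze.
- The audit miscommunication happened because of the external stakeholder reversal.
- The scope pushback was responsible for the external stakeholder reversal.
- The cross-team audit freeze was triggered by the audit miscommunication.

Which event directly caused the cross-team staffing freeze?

Upstream contributors include the scope pushback, but only the senior hiring slip feeds directly into the cross-team staffing freeze.

the senior hiring slip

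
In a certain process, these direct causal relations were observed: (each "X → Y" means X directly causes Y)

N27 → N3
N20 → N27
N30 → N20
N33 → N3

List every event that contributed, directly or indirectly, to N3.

N20, N27, N30, N33

Immediate causes of N3: N27, N33.
Further upstream: N30, N20.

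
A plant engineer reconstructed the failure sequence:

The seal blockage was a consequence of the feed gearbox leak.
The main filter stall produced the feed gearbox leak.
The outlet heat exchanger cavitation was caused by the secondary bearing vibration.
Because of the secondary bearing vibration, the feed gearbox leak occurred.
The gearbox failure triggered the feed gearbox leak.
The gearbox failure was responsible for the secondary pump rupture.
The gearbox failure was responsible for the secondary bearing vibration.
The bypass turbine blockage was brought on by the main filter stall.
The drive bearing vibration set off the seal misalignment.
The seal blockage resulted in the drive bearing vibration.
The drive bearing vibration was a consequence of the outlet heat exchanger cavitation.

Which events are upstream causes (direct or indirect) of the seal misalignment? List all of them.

Immediate cause of the seal misalignment: the drive bearing vibration.
Further upstream: the main filter stall, the gearbox failure, the secondary bearing vibration, the outlet heat exchanger cavitation, the feed gearbox leak, the seal blockage.

the drive bearing vibration, the feed gearbox leak, the gearbox failure, the main filter stall, the outlet heat exchanger cavitation, the seal blockage, the secondary bearing vibration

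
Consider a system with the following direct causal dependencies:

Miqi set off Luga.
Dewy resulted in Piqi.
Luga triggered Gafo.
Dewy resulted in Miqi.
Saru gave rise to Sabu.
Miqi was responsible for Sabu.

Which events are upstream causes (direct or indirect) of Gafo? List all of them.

Immediate cause of Gafo: Luga.
Further upstream: Dewy, Miqi.

Dewy, Luga, Miqi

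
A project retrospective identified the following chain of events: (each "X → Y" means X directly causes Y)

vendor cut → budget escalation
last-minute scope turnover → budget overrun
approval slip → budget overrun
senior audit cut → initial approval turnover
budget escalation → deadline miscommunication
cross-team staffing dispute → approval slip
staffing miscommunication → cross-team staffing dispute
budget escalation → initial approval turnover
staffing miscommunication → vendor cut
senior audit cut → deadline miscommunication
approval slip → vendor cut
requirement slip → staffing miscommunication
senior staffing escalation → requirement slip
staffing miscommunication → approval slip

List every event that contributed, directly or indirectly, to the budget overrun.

the approval slip, the cross-team staffing dispute, the last-minute scope turnover, the requirement slip, the senior staffing escalation, the staffing miscommunication

Immediate causes of the budget overrun: the approval slip, the last-minute scope turnover.
Further upstream: the senior staffing escalation, the requirement slip, the staffing miscommunication, the cross-team staffing dispute.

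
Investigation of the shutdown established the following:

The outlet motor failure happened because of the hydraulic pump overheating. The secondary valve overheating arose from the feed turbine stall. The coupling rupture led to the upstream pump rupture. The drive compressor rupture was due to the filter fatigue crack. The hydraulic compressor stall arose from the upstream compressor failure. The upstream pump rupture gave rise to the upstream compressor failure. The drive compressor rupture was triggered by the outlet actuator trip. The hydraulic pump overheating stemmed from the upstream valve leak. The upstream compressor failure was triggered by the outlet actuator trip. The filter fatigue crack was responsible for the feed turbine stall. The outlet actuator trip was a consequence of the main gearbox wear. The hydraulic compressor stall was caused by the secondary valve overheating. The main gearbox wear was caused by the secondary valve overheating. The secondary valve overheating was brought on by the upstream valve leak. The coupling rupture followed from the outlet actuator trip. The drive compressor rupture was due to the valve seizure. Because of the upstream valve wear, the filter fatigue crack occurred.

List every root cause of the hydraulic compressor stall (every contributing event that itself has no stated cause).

the upstream valve leak, the upstream valve wear

Tracing upstream from the hydraulic compressor stall: the hydraulic compressor stall ← the secondary valve overheating ← the upstream valve leak.
A separate upstream branch: the hydraulic compressor stall ← the secondary valve overheating ← the feed turbine stall ← the filter fatigue crack ← the upstream valve wear.
Each of those chain origins has no stated cause.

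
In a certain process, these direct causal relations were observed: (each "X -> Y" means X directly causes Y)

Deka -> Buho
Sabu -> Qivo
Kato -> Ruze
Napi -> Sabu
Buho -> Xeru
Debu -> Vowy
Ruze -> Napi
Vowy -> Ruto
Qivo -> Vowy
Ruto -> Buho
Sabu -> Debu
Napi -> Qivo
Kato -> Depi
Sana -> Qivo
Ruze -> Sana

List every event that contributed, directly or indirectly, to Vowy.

Immediate causes of Vowy: Qivo, Debu.
Further upstream: Kato, Ruze, Sana, Napi, Sabu.

Debu, Kato, Napi, Qivo, Ruze, Sabu, Sana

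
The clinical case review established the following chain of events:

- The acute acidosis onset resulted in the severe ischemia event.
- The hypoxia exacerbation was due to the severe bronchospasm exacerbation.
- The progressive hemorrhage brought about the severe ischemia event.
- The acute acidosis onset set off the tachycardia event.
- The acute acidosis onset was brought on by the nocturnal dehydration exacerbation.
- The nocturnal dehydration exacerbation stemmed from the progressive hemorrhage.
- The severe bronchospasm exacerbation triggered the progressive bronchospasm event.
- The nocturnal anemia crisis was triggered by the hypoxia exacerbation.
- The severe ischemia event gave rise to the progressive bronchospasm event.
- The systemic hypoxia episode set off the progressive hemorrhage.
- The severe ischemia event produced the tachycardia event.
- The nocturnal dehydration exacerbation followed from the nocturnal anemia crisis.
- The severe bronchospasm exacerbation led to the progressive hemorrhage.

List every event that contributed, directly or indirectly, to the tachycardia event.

the acute acidosis onset, the hypoxia exacerbation, the nocturnal anemia crisis, the nocturnal dehydration exacerbation, the progressive hemorrhage, the severe bronchospasm exacerbation, the severe ischemia event, the systemic hypoxia episode

Immediate causes of the tachycardia event: the acute acidosis onset, the severe ischemia event.
Further upstream: the severe bronchospasm exacerbation, the hypoxia exacerbation, the nocturnal anemia crisis, the progressive hemorrhage, the nocturnal dehydration exacerbation, the systemic hypoxia episode.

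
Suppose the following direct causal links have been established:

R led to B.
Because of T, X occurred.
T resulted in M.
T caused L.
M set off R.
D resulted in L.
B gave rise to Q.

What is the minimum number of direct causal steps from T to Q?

Shortest chain: T → M → R → B → Q.

4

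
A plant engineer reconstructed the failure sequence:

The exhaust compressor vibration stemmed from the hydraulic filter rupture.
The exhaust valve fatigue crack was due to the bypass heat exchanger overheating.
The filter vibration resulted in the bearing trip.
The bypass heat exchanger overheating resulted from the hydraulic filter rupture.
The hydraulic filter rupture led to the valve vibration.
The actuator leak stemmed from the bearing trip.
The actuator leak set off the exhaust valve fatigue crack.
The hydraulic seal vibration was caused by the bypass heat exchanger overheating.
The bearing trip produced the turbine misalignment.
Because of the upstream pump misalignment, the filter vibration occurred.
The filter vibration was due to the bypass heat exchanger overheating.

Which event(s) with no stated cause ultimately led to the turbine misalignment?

Tracing upstream from the turbine misalignment: the turbine misalignment ← the bearing trip ← the filter vibration ← the bypass heat exchanger overheating ← the hydraulic filter rupture.
A separate upstream branch: the turbine misalignment ← the bearing trip ← the filter vibration ← the upstream pump misalignment.
Each of those chain origins has no stated cause.

the hydraulic filter rupture, the upstream pump misalignment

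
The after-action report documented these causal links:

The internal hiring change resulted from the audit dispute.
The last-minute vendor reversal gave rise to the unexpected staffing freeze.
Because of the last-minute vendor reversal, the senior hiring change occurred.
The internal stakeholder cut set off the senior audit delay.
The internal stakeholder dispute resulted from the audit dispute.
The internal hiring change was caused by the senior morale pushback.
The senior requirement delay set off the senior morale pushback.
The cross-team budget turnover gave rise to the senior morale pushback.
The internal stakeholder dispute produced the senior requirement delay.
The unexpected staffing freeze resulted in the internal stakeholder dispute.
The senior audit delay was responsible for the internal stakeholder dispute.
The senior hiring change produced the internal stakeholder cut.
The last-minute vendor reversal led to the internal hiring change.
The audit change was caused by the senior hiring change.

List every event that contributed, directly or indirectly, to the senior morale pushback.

Immediate causes of the senior morale pushback: the cross-team budget turnover, the senior requirement delay.
Further upstream: the last-minute vendor reversal, the senior hiring change, the internal stakeholder cut, the senior audit delay, the unexpected staffing freeze, the audit dispute, the internal stakeholder dispute.

the audit dispute, the cross-team budget turnover, the internal stakeholder cut, the internal stakeholder dispute, the last-minute vendor reversal, the senior audit delay, the senior hiring change, the senior requirement delay, the unexpected staffing freeze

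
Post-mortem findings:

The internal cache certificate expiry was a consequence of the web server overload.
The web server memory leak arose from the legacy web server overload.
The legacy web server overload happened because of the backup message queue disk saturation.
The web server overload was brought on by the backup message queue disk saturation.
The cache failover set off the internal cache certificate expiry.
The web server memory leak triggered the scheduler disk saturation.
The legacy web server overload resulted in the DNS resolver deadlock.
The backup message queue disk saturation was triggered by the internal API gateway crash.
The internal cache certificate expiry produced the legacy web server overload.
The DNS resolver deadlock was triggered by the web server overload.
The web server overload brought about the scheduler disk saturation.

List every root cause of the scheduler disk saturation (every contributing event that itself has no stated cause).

the cache failover, the internal API gateway crash

Tracing upstream from the scheduler disk saturation: the scheduler disk saturation ← the web server overload ← the backup message queue disk saturation ← the internal API gateway crash.
A separate upstream branch: the scheduler disk saturation ← the web server memory leak ← the legacy web server overload ← the internal cache certificate expiry ← the cache failover.
Each of those chain origins has no stated cause.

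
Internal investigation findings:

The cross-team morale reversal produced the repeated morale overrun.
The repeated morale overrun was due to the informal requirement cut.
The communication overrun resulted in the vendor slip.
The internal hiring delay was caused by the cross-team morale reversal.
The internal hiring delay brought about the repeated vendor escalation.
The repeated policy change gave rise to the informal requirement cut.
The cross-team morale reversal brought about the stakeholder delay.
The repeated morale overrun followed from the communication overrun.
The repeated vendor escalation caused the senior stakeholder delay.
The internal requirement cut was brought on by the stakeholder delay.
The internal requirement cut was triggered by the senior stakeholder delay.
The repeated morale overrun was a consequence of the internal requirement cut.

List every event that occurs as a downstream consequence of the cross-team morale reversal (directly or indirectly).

Direct effects: the internal hiring delay, the stakeholder delay, the repeated morale overrun.
2 steps out: the repeated vendor escalation, the internal requirement cut.
3 steps out: the senior stakeholder delay.
Not reachable from it: the communication overrun, the vendor slip, the repeated policy change, the informal requirement cut.

the internal hiring delay, the internal requirement cut, the repeated morale overrun, the repeated vendor escalation, the senior stakeholder delay, the stakeholder delay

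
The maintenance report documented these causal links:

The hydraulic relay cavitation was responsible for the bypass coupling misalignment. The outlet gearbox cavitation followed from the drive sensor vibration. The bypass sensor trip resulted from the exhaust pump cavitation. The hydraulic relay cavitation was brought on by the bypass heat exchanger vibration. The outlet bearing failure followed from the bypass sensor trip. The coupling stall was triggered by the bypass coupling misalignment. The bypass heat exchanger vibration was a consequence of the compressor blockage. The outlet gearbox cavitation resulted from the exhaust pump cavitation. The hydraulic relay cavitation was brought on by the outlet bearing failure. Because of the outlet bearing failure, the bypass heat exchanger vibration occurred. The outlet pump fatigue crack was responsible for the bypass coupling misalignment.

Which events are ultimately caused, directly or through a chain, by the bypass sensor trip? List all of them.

Direct effects: the outlet bearing failure.
2 steps out: the bypass heat exchanger vibration, the hydraulic relay cavitation.
3 steps out: the bypass coupling misalignment.
4 steps out: the coupling stall.
Not reachable from it: the exhaust pump cavitation, the drive sensor vibration, the outlet gearbox cavitation, the compressor blockage, the outlet pump fatigue crack.

the bypass coupling misalignment, the bypass heat exchanger vibration, the coupling stall, the hydraulic relay cavitation, the outlet bearing failure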